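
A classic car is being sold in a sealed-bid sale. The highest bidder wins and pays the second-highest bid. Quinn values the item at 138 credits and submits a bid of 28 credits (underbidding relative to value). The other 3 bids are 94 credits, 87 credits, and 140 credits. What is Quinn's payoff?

0 credits

Highest competing bid: 140 credits.
Quinn's bid 28 credits is not the highest, so Quinn loses, pays nothing, and earns zero payoff.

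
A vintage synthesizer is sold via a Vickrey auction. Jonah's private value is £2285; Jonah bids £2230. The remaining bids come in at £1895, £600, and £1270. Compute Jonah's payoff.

Highest competing bid: £1895.
Jonah's bid £2230 is the highest overall, so Jonah wins and pays the second-highest bid, £1895.
Payoff = value − price = £2285 − £1895 = £390.

£390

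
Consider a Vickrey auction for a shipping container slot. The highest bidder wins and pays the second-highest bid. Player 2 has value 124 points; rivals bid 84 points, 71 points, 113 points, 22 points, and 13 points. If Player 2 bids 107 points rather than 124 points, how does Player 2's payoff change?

The highest competing bid is 113 points.
Bidding truthfully at 124 points: Player 2 has the top bid, wins, and pays the second-highest bid 113 points. Payoff = 124 points − 113 points = 11 points.
Bidding 107 points: the top bid is 113 points (a rival), so Player 2 loses. Payoff = 0 points.
Change = 0 points − 11 points = -11 points.

Change in payoff: -11 points.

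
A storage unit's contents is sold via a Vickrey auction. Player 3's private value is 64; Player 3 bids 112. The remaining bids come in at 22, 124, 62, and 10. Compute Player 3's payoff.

Payoff = 0.

Highest competing bid: 124.
Player 3's bid 112 is not the highest, so Player 3 loses, pays nothing, and earns zero payoff.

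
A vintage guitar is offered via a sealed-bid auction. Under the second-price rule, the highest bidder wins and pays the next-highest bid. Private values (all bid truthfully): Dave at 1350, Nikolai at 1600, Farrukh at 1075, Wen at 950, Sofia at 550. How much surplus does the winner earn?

Ordered from highest: Nikolai 1600; Dave 1350; Farrukh 1075; Wen 950; Sofia 550.
Nikolai wins with the top bid and pays the second-highest, 1350.
Surplus = 1600 − 1350 = 250.

250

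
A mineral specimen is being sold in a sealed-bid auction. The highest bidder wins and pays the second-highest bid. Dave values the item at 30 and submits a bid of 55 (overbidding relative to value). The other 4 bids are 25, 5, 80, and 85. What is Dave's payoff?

Highest competing bid: 85.
Dave's bid 55 is not the highest, so Dave loses, pays nothing, and earns zero payoff.

Dave's payoff: 0.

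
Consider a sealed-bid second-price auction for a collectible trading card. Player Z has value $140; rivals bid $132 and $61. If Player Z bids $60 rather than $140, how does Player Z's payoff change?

Change in payoff: -$8.

The highest competing bid is $132.
Bidding truthfully at $140: Player Z has the top bid, wins, and pays the second-highest bid $132. Payoff = $140 − $132 = $8.
Bidding $60: the top bid is $132 (a rival), so Player Z loses. Payoff = $0.
Change = $0 − $8 = -$8.
Deviating from a truthful bid can only lose payoff in a second-price auction — never gain.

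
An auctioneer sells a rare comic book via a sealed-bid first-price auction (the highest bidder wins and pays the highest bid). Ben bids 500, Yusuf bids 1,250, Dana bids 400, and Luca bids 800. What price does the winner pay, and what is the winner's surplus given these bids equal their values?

Sorted high to low: Yusuf 1,250, then Luca 800, then Ben 500, then Dana 400.
Yusuf is the highest bidder, so Yusuf wins.
Under the first-price rule, the price is the highest bid: 1,250.
Surplus = 1,250 − 1,250 = 0.

Price 1,250; surplus 0.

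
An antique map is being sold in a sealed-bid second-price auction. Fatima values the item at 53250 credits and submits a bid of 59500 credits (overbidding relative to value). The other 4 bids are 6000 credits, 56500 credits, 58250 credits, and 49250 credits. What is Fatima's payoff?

-5000 credits

Highest competing bid: 58250 credits.
Fatima's bid 59500 credits is the highest overall, so Fatima wins and pays the second-highest bid, 58250 credits.
Payoff = value − price = 53250 credits − 58250 credits = -5000 credits.
Overbidding won the item at a price above value — truthful bidding would have avoided this loss.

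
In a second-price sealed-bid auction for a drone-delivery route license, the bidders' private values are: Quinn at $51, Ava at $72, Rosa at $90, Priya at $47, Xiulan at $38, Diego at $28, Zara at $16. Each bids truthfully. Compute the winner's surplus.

Winner's surplus: $18.

Sorted high to low: Rosa $90 > Ava $72 > Quinn $51 > Priya $47 > Xiulan $38 > Diego $28 > Zara $16.
Rosa wins with the top bid and pays the second-highest, $72.
Surplus = $90 − $72 = $18.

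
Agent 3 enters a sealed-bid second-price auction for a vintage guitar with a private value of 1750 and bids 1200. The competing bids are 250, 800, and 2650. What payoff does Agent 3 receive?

The bidder's payoff: 0.

Highest competing bid: 2650.
Agent 3's bid 1200 is not the highest, so Agent 3 loses, pays nothing, and earns zero payoff.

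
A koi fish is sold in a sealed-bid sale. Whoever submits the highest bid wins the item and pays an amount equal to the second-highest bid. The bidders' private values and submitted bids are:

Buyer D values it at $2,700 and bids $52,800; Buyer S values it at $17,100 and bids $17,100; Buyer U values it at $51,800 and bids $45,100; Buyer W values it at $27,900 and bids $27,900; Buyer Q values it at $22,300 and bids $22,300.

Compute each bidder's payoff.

Ranking the bids: Buyer D $52,800, then Buyer U $45,100, then Buyer W $27,900, then Buyer Q $22,300, then Buyer S $17,100.
Buyer D has the top bid and wins; the price is the second-highest bid, $45,100.
Buyer D's payoff = $2,700 − $45,100 = -$42,400. All other bidders lose, so their payoff is 0.

Payoffs: Buyer D -$42,400, Buyer S $0, Buyer U $0, Buyer W $0, Buyer Q $0.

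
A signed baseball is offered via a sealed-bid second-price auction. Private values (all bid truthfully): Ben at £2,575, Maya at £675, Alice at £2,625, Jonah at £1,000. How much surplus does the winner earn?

Winner's surplus: £50.

Sorted high to low: Alice £2,625; Ben £2,575; Jonah £1,000; Maya £675.
Alice wins with the top bid and pays the second-highest, £2,575.
Surplus = £2,625 − £2,575 = £50.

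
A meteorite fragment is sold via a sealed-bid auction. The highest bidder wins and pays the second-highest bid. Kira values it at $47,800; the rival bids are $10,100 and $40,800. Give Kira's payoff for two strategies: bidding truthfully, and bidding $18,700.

Truthful: $7,000; alternative: $0.

The highest competing bid is $40,800.
Bidding truthfully at $47,800: Kira has the top bid, wins, and pays the second-highest bid $40,800. Payoff = $47,800 − $40,800 = $7,000.
Bidding $18,700: the top bid is $40,800 (a rival), so Kira loses. Payoff = $0.
Deviating from a truthful bid can only lose payoff in a second-price auction — never gain.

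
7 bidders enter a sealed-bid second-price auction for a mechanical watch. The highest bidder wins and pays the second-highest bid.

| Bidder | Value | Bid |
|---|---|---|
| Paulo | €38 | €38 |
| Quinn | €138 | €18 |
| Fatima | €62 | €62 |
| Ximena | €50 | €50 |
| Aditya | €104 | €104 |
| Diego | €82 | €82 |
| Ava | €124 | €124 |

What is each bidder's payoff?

Paulo €0, Quinn €0, Fatima €0, Ximena €0, Aditya €0, Diego €0, Ava €20.

Ranking the bids: Ava €124; Aditya €104; Diego €82; Fatima €62; Ximena €50; Paulo €38; Quinn €18.
Ava has the top bid and wins; the price is the second-highest bid, €104.
Ava's payoff = €124 − €104 = €20. All other bidders lose, so their payoff is 0.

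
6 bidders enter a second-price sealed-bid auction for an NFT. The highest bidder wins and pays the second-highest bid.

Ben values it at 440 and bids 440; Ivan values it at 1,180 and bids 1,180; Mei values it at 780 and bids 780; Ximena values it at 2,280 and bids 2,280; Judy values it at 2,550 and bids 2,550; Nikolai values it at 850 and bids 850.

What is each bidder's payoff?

Payoffs: Ben 0, Ivan 0, Mei 0, Ximena 0, Judy 270, Nikolai 0.

Bids in descending order: Judy 2,550, then Ximena 2,280, then Ivan 1,180, then Nikolai 850, then Mei 780, then Ben 440.
Judy has the top bid and wins; the price is the second-highest bid, 2,280.
Judy's payoff = 2,550 − 2,280 = 270. All other bidders lose, so their payoff is 0.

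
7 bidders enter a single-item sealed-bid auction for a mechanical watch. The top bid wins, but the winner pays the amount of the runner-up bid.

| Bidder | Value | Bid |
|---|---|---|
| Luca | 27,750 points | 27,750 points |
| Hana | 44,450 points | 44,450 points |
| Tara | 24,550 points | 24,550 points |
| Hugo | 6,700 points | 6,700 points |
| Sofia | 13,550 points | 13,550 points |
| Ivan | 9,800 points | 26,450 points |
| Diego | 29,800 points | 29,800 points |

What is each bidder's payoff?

Luca 0 points, Hana 14,650 points, Tara 0 points, Hugo 0 points, Sofia 0 points, Ivan 0 points, Diego 0 points.

Bids in descending order: Hana 44,450 points > Diego 29,800 points > Luca 27,750 points > Ivan 26,450 points > Tara 24,550 points > Sofia 13,550 points > Hugo 6,700 points.
Hana has the top bid and wins; the price is the second-highest bid, 29,800 points.
Hana's payoff = 44,450 points − 29,800 points = 14,650 points. All other bidders lose, so their payoff is 0.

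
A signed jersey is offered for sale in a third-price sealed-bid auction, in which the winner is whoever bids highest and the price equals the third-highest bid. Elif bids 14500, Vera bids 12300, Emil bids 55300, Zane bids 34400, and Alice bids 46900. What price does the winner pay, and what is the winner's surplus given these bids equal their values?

The winner pays 34400 for a surplus of 20900.

Ranking the bids: Emil 55300; Alice 46900; Zane 34400; Elif 14500; Vera 12300.
Emil is the highest bidder, so Emil wins.
Under the third-price rule, the price is the third-highest bid: 34400.
Surplus = 55300 − 34400 = 20900.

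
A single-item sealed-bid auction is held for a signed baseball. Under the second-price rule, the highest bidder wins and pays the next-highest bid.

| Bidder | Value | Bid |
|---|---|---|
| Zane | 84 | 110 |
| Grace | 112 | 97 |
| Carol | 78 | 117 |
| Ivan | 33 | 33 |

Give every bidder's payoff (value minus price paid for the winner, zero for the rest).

Ranking the bids: Carol 117, then Zane 110, then Grace 97, then Ivan 33.
Carol has the top bid and wins; the price is the second-highest bid, 110.
Carol's payoff = 78 − 110 = -32. All other bidders lose, so their payoff is 0.

Payoffs: Zane 0, Grace 0, Carol -32, Ivan 0.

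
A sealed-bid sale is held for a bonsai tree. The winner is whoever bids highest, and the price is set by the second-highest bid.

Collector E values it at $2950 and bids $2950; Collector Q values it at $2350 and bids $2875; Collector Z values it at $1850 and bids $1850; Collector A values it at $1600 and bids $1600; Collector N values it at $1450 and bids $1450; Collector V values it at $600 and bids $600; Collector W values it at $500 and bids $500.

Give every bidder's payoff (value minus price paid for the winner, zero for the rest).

Ranking the bids: Collector E $2950 > Collector Q $2875 > Collector Z $1850 > Collector A $1600 > Collector N $1450 > Collector V $600 > Collector W $500.
Collector E has the top bid and wins; the price is the second-highest bid, $2875.
Collector E's payoff = $2950 − $2875 = $75. All other bidders lose, so their payoff is 0.

Payoffs: Collector E $75, Collector Q $0, Collector Z $0, Collector A $0, Collector N $0, Collector V $0, Collector W $0.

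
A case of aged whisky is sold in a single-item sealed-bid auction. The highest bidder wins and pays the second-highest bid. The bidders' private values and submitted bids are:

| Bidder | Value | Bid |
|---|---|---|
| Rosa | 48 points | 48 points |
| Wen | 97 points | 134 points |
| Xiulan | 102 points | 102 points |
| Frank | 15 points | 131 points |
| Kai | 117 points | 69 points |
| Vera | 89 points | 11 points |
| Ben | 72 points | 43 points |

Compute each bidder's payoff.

Ordered from highest: Wen 134 points, then Frank 131 points, then Xiulan 102 points, then Kai 69 points, then Rosa 48 points, then Ben 43 points, then Vera 11 points.
Wen has the top bid and wins; the price is the second-highest bid, 131 points.
Wen's payoff = 97 points − 131 points = -34 points. All other bidders lose, so their payoff is 0.

Rosa 0 points, Wen -34 points, Xiulan 0 points, Frank 0 points, Kai 0 points, Vera 0 points, Ben 0 points.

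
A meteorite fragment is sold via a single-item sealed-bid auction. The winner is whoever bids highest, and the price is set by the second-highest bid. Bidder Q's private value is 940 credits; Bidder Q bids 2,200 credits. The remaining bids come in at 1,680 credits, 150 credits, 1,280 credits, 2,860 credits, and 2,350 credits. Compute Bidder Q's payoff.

Payoff = 0 credits.

Highest competing bid: 2,860 credits.
Bidder Q's bid 2,200 credits is not the highest, so Bidder Q loses, pays nothing, and earns zero payoff.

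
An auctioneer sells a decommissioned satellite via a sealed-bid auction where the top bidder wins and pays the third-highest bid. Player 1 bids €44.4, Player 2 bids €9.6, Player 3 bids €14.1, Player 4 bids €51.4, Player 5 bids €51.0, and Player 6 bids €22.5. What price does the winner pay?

Ordered from highest: Player 4 €51.4; Player 5 €51.0; Player 1 €44.4; Player 6 €22.5; Player 3 €14.1; Player 2 €9.6.
Player 4 is the highest bidder, so Player 4 wins.
Under the third-price rule, the price is the third-highest bid: €44.4.

The winner pays €44.4.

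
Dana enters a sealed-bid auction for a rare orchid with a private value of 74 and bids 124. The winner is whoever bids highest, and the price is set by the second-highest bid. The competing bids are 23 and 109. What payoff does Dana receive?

Payoff = -35.

Highest competing bid: 109.
Dana's bid 124 is the highest overall, so Dana wins and pays the second-highest bid, 109.
Payoff = value − price = 74 − 109 = -35.
Overbidding won the item at a price above value — truthful bidding would have avoided this loss.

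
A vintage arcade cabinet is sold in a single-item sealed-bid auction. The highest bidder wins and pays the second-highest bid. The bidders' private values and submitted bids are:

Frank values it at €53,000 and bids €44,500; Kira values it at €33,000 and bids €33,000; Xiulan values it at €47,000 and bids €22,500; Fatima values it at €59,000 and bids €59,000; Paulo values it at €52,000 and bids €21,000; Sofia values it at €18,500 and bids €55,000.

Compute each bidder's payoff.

Payoffs: Frank €0, Kira €0, Xiulan €0, Fatima €4,000, Paulo €0, Sofia €0.

Ranking the bids: Fatima €59,000, then Sofia €55,000, then Frank €44,500, then Kira €33,000, then Xiulan €22,500, then Paulo €21,000.
Fatima has the top bid and wins; the price is the second-highest bid, €55,000.
Fatima's payoff = €59,000 − €55,000 = €4,000. All other bidders lose, so their payoff is 0.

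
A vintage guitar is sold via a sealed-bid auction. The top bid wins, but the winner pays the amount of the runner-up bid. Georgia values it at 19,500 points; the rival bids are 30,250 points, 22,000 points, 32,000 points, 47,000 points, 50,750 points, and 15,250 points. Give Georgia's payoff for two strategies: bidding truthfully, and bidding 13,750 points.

The highest competing bid is 50,750 points.
Bidding truthfully at 19,500 points: the top bid is 50,750 points (a rival), so Georgia loses. Payoff = 0 points.
Bidding 13,750 points: the top bid is 50,750 points (a rival), so Georgia loses. Payoff = 0 points.
The bid only affects whether you win, not the price — here both bids land on the same side of the top rival bid, so the deviation is payoff-neutral.

Truthful: 0 points; alternative: 0 points.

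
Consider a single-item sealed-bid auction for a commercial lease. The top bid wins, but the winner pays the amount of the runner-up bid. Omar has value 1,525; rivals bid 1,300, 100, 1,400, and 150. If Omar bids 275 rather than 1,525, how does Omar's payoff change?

The highest competing bid is 1,400.
Bidding truthfully at 1,525: Omar has the top bid, wins, and pays the second-highest bid 1,400. Payoff = 1,525 − 1,400 = 125.
Bidding 275: the top bid is 1,400 (a rival), so Omar loses. Payoff = 0.
Change = 0 − 125 = -125.

Payoff change: -125.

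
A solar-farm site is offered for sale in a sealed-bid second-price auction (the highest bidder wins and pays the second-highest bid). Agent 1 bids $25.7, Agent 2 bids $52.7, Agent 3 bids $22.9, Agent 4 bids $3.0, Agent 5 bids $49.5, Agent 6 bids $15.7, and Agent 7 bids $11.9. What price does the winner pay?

Ranking the bids: Agent 2 $52.7, then Agent 5 $49.5, then Agent 1 $25.7, then Agent 3 $22.9, then Agent 6 $15.7, then Agent 7 $11.9, then Agent 4 $3.0.
Agent 2 is the highest bidder, so Agent 2 wins.
Under the second-price rule, the price is the second-highest bid: $49.5.

Price paid: $49.5.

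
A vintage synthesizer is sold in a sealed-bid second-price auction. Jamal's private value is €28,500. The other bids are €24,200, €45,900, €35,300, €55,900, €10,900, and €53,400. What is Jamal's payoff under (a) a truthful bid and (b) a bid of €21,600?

The highest competing bid is €55,900.
Bidding truthfully at €28,500: the top bid is €55,900 (a rival), so Jamal loses. Payoff = €0.
Bidding €21,600: the top bid is €55,900 (a rival), so Jamal loses. Payoff = €0.
The bid only affects whether you win, not the price — here both bids land on the same side of the top rival bid, so the deviation is payoff-neutral.

(a) €0  (b) €0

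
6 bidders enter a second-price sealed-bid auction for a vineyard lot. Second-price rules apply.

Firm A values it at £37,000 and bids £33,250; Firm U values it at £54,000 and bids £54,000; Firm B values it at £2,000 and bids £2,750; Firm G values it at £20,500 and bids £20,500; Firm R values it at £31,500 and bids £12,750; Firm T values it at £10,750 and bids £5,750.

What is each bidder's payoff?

Payoffs: Firm A £0, Firm U £20,750, Firm B £0, Firm G £0, Firm R £0, Firm T £0.

Ordered from highest: Firm U £54,000 > Firm A £33,250 > Firm G £20,500 > Firm R £12,750 > Firm T £5,750 > Firm B £2,750.
Firm U has the top bid and wins; the price is the second-highest bid, £33,250.
Firm U's payoff = £54,000 − £33,250 = £20,750. All other bidders lose, so their payoff is 0.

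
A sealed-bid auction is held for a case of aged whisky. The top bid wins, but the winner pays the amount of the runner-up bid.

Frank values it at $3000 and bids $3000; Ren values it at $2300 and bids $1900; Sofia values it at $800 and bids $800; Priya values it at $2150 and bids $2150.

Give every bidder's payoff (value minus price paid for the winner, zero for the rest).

Frank $850, Ren $0, Sofia $0, Priya $0.

Bids in descending order: Frank $3000; Priya $2150; Ren $1900; Sofia $800.
Frank has the top bid and wins; the price is the second-highest bid, $2150.
Frank's payoff = $3000 − $2150 = $850. All other bidders lose, so their payoff is 0.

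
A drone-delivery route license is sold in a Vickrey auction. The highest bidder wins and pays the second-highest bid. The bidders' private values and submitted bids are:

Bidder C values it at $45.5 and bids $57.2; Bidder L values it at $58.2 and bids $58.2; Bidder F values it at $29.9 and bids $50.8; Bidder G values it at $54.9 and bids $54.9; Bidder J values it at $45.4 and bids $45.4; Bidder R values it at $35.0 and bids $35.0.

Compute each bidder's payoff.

Sorted high to low: Bidder L $58.2 > Bidder C $57.2 > Bidder G $54.9 > Bidder F $50.8 > Bidder J $45.4 > Bidder R $35.0.
Bidder L has the top bid and wins; the price is the second-highest bid, $57.2.
Bidder L's payoff = $58.2 − $57.2 = $1.0. All other bidders lose, so their payoff is 0.

Bidder C $0.0, Bidder L $1.0, Bidder F $0.0, Bidder G $0.0, Bidder J $0.0, Bidder R $0.0.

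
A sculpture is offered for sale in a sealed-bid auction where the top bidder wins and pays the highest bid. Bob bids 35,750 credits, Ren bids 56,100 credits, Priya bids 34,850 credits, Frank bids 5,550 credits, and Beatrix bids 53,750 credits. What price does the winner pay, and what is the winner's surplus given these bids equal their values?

Ranking the bids: Ren 56,100 credits, then Beatrix 53,750 credits, then Bob 35,750 credits, then Priya 34,850 credits, then Frank 5,550 credits.
Ren is the highest bidder, so Ren wins.
Under the first-price rule, the price is the highest bid: 56,100 credits.
Surplus = 56,100 credits − 56,100 credits = 0 credits.

The winner pays 56,100 credits for a surplus of 0 credits.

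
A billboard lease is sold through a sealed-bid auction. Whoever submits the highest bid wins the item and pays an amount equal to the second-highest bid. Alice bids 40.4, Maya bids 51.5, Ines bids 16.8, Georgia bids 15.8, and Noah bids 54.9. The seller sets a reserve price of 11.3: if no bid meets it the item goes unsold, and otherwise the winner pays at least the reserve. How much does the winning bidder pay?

Bids in descending order: Noah 54.9; Maya 51.5; Alice 40.4; Ines 16.8; Georgia 15.8.
Noah has the highest bid, so Noah wins.
The second-highest bid is 51.5, which exceeds the reserve, so that sets the price.

Price paid: 51.5.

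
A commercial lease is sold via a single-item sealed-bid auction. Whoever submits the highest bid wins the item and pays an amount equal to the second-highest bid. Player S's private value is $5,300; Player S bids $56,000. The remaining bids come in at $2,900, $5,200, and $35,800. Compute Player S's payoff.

Highest competing bid: $35,800.
Player S's bid $56,000 is the highest overall, so Player S wins and pays the second-highest bid, $35,800.
Payoff = value − price = $5,300 − $35,800 = -$30,500.

Player S's payoff: -$30,500.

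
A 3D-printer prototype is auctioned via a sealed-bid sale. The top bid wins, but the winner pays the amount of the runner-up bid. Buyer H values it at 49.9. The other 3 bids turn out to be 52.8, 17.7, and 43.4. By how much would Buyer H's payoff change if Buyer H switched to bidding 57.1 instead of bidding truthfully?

The highest competing bid is 52.8.
Bidding truthfully at 49.9: the top bid is 52.8 (a rival), so Buyer H loses. Payoff = 0.0.
Bidding 57.1: Buyer H has the top bid, wins, and pays the second-highest bid 52.8. Payoff = 49.9 − 52.8 = -2.9.
Change = -2.9 − 0.0 = -2.9.

Payoff change: -2.9.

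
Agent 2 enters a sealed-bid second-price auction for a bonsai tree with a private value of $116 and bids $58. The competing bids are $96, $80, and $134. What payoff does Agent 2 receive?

Payoff = $0.

Highest competing bid: $134.
Agent 2's bid $58 is not the highest, so Agent 2 loses, pays nothing, and earns zero payoff.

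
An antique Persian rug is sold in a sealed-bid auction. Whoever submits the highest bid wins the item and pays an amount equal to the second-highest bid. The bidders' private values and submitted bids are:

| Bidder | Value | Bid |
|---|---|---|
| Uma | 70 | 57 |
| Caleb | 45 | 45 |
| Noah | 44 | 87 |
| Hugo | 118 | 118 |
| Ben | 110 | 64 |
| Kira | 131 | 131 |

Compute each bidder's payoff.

Uma 0, Caleb 0, Noah 0, Hugo 0, Ben 0, Kira 13.

Ordered from highest: Kira 131 > Hugo 118 > Noah 87 > Ben 64 > Uma 57 > Caleb 45.
Kira has the top bid and wins; the price is the second-highest bid, 118.
Kira's payoff = 131 − 118 = 13. All other bidders lose, so their payoff is 0.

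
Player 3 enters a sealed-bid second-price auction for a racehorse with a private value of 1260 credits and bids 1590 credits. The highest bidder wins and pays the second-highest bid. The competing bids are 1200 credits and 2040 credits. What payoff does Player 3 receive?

The bidder's payoff: 0 credits.

Highest competing bid: 2040 credits.
Player 3's bid 1590 credits is not the highest, so Player 3 loses, pays nothing, and earns zero payoff.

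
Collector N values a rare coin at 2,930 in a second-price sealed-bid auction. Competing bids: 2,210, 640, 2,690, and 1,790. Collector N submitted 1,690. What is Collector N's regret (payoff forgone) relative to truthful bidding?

240

The highest competing bid is 2,690.
Bidding truthfully at 2,930: Collector N has the top bid, wins, and pays the second-highest bid 2,690. Payoff = 2,930 − 2,690 = 240.
Bidding 1,690: the top bid is 2,690 (a rival), so Collector N loses. Payoff = 0.
Regret = truthful payoff − actual payoff = 240 − 0 = 240.
Deviating from a truthful bid can only lose payoff in a second-price auction — never gain.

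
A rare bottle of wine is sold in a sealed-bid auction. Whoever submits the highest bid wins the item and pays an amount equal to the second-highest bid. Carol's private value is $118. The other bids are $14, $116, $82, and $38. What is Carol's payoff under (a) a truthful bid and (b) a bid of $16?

The highest competing bid is $116.
Bidding truthfully at $118: Carol has the top bid, wins, and pays the second-highest bid $116. Payoff = $118 − $116 = $2.
Bidding $16: the top bid is $116 (a rival), so Carol loses. Payoff = $0.
This is the dominant-strategy logic: truthful bidding weakly beats any alternative.

Truthful: $2; alternative: $0.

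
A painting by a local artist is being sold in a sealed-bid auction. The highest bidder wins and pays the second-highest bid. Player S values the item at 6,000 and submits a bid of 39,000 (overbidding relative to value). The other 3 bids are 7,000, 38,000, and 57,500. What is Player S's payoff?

Highest competing bid: 57,500.
Player S's bid 39,000 is not the highest, so Player S loses, pays nothing, and earns zero payoff.

0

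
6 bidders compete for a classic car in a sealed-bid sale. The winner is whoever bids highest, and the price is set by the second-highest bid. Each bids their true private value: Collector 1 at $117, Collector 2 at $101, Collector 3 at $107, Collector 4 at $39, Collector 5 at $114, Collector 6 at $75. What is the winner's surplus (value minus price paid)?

Surplus = $3.

Ranking the bids: Collector 1 $117 > Collector 5 $114 > Collector 3 $107 > Collector 2 $101 > Collector 6 $75 > Collector 4 $39.
Collector 1 wins with the top bid and pays the second-highest, $114.
Surplus = $117 − $114 = $3.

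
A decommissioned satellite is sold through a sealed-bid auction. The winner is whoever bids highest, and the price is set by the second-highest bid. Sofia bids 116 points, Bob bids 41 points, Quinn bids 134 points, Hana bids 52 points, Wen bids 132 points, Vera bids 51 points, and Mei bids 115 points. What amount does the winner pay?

Ranking the bids: Quinn 134 points, then Wen 132 points, then Sofia 116 points, then Mei 115 points, then Hana 52 points, then Vera 51 points, then Bob 41 points.
Quinn has the highest bid, so Quinn wins.
The second-highest bid is 132 points, so that is what Quinn pays.

Price paid: 132 points.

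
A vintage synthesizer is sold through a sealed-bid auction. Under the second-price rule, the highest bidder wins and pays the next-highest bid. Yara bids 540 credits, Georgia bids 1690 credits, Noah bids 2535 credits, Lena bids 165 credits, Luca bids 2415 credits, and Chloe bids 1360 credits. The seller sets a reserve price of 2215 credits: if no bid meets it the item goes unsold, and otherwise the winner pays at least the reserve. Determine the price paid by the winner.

Ranking the bids: Noah 2535 credits; Luca 2415 credits; Georgia 1690 credits; Chloe 1360 credits; Yara 540 credits; Lena 165 credits.
Noah has the highest bid, so Noah wins.
The second-highest bid is 2415 credits, which exceeds the reserve, so that sets the price.

The winner pays 2415 credits.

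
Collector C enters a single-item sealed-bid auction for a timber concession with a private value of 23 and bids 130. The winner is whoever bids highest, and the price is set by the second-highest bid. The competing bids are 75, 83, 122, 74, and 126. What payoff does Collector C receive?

-103

Highest competing bid: 126.
Collector C's bid 130 is the highest overall, so Collector C wins and pays the second-highest bid, 126.
Payoff = value − price = 23 − 126 = -103.
Overbidding won the item at a price above value — truthful bidding would have avoided this loss.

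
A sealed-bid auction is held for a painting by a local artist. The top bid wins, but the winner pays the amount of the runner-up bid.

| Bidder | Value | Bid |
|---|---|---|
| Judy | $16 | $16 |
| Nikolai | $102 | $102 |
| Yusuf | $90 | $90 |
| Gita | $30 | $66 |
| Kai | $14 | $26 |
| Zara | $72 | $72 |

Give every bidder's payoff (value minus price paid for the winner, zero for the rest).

Payoffs: Judy $0, Nikolai $12, Yusuf $0, Gita $0, Kai $0, Zara $0.

Bids in descending order: Nikolai $102; Yusuf $90; Zara $72; Gita $66; Kai $26; Judy $16.
Nikolai has the top bid and wins; the price is the second-highest bid, $90.
Nikolai's payoff = $102 − $90 = $12. All other bidders lose, so their payoff is 0.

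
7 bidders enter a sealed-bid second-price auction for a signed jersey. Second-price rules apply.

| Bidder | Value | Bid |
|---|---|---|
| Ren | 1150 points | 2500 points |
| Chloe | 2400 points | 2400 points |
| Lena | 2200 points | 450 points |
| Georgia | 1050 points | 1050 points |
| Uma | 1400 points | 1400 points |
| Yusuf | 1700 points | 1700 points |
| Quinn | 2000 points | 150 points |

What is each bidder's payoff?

Payoffs: Ren -1250 points, Chloe 0 points, Lena 0 points, Georgia 0 points, Uma 0 points, Yusuf 0 points, Quinn 0 points.

Ranking the bids: Ren 2500 points, then Chloe 2400 points, then Yusuf 1700 points, then Uma 1400 points, then Georgia 1050 points, then Lena 450 points, then Quinn 150 points.
Ren has the top bid and wins; the price is the second-highest bid, 2400 points.
Ren's payoff = 1150 points − 2400 points = -1250 points. All other bidders lose, so their payoff is 0.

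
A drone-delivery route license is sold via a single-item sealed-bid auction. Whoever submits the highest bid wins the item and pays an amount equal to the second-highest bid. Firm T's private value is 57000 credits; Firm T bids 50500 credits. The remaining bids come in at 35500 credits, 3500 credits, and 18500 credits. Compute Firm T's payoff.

Firm T's payoff: 21500 credits.

Highest competing bid: 35500 credits.
Firm T's bid 50500 credits is the highest overall, so Firm T wins and pays the second-highest bid, 35500 credits.
Payoff = value − price = 57000 credits − 35500 credits = 21500 credits.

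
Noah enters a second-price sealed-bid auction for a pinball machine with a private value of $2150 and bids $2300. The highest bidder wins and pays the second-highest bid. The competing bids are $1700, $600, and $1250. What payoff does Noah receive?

Payoff = $450.

Highest competing bid: $1700.
Noah's bid $2300 is the highest overall, so Noah wins and pays the second-highest bid, $1700.
Payoff = value − price = $2150 − $1700 = $450.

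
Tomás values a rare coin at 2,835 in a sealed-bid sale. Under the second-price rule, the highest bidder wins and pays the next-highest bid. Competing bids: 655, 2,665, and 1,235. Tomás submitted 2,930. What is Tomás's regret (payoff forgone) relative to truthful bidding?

Payoff forgone: 0.

The highest competing bid is 2,665.
Bidding truthfully at 2,835: Tomás has the top bid, wins, and pays the second-highest bid 2,665. Payoff = 2,835 − 2,665 = 170.
Bidding 2,930: Tomás has the top bid, wins, and pays the second-highest bid 2,665. Payoff = 2,835 − 2,665 = 170.
Regret = truthful payoff − actual payoff = 170 − 170 = 0.
The bid only affects whether you win, not the price — here both bids land on the same side of the top rival bid, so the deviation is payoff-neutral.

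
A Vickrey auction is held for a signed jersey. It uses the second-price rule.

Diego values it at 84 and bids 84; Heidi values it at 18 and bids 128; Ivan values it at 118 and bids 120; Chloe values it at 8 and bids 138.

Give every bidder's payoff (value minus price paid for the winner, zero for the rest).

Payoffs: Diego 0, Heidi 0, Ivan 0, Chloe -120.

Ordered from highest: Chloe 138, then Heidi 128, then Ivan 120, then Diego 84.
Chloe has the top bid and wins; the price is the second-highest bid, 128.
Chloe's payoff = 8 − 128 = -120. All other bidders lose, so their payoff is 0.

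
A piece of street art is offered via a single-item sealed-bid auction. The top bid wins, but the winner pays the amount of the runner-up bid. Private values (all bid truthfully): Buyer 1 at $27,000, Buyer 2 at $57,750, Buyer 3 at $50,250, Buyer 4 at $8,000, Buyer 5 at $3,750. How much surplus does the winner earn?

$7,500

Bids in descending order: Buyer 2 $57,750; Buyer 3 $50,250; Buyer 1 $27,000; Buyer 4 $8,000; Buyer 5 $3,750.
Buyer 2 wins with the top bid and pays the second-highest, $50,250.
Surplus = $57,750 − $50,250 = $7,500.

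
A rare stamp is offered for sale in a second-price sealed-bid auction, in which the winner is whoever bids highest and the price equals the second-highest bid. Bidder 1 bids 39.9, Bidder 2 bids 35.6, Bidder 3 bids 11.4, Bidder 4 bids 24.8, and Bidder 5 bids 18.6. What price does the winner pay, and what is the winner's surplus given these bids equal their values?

Ordered from highest: Bidder 1 39.9 > Bidder 2 35.6 > Bidder 4 24.8 > Bidder 5 18.6 > Bidder 3 11.4.
Bidder 1 is the highest bidder, so Bidder 1 wins.
Under the second-price rule, the price is the second-highest bid: 35.6.
Surplus = 39.9 − 35.6 = 4.3.

The winner pays 35.6 for a surplus of 4.3.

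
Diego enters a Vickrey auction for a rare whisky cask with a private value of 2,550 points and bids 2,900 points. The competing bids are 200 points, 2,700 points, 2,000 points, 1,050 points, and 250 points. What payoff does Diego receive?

-150 points

Highest competing bid: 2,700 points.
Diego's bid 2,900 points is the highest overall, so Diego wins and pays the second-highest bid, 2,700 points.
Payoff = value − price = 2,550 points − 2,700 points = -150 points.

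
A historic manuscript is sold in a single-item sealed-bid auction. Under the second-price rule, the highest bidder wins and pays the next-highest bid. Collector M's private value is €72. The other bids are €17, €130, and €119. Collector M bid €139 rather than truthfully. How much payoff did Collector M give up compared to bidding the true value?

The highest competing bid is €130.
Bidding truthfully at €72: the top bid is €130 (a rival), so Collector M loses. Payoff = €0.
Bidding €139: Collector M has the top bid, wins, and pays the second-highest bid €130. Payoff = €72 − €130 = -€58.
Regret = truthful payoff − actual payoff = €0 − -€58 = €58.
This is the dominant-strategy logic: truthful bidding weakly beats any alternative.

Regret: €58.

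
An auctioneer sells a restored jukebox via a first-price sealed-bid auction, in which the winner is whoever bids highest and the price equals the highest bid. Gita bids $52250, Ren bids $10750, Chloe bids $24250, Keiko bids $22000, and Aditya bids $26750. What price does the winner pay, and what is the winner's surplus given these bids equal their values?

Ranking the bids: Gita $52250, then Aditya $26750, then Chloe $24250, then Keiko $22000, then Ren $10750.
Gita is the highest bidder, so Gita wins.
Under the first-price rule, the price is the highest bid: $52250.
Surplus = $52250 − $52250 = $0.

The winner pays $52250 for a surplus of $0.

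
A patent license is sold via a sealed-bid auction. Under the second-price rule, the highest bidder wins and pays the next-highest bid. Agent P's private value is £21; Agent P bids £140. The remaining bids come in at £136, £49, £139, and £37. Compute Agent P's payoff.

-£118

Highest competing bid: £139.
Agent P's bid £140 is the highest overall, so Agent P wins and pays the second-highest bid, £139.
Payoff = value − price = £21 − £139 = -£118.
Overbidding won the item at a price above value — truthful bidding would have avoided this loss.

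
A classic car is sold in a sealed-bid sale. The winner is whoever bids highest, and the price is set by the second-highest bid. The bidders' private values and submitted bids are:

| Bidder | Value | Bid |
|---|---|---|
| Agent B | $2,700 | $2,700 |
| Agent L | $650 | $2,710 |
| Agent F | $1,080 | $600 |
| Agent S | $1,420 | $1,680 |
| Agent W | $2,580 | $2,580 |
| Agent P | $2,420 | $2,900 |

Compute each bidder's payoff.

Payoffs: Agent B $0, Agent L $0, Agent F $0, Agent S $0, Agent W $0, Agent P -$290.

Bids in descending order: Agent P $2,900 > Agent L $2,710 > Agent B $2,700 > Agent W $2,580 > Agent S $1,680 > Agent F $600.
Agent P has the top bid and wins; the price is the second-highest bid, $2,710.
Agent P's payoff = $2,420 − $2,710 = -$290. All other bidders lose, so their payoff is 0.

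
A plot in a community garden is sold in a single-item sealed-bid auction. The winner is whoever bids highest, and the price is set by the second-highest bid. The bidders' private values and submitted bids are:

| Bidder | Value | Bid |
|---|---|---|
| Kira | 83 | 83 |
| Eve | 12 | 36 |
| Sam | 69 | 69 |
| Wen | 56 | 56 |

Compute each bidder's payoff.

Sorted high to low: Kira 83, then Sam 69, then Wen 56, then Eve 36.
Kira has the top bid and wins; the price is the second-highest bid, 69.
Kira's payoff = 83 − 69 = 14. All other bidders lose, so their payoff is 0.

Kira 14, Eve 0, Sam 0, Wen 0.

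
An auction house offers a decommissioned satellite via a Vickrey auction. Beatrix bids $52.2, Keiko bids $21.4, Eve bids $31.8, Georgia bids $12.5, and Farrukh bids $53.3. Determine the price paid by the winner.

Sorted high to low: Farrukh $53.3 > Beatrix $52.2 > Eve $31.8 > Keiko $21.4 > Georgia $12.5.
Farrukh has the highest bid, so Farrukh wins.
The second-highest bid is $52.2, so that is what Farrukh pays.

$52.2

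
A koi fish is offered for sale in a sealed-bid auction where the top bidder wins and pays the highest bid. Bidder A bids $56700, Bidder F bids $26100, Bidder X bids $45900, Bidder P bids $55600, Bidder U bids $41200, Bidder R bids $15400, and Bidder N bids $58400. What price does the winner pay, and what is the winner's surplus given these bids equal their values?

Ordered from highest: Bidder N $58400, then Bidder A $56700, then Bidder P $55600, then Bidder X $45900, then Bidder U $41200, then Bidder F $26100, then Bidder R $15400.
Bidder N is the highest bidder, so Bidder N wins.
Under the first-price rule, the price is the highest bid: $58400.
Surplus = $58400 − $58400 = $0.

Price $58400; surplus $0.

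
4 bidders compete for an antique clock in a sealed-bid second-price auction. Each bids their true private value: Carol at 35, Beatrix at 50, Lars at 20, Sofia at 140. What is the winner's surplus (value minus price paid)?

Winner's surplus: 90.

Bids in descending order: Sofia 140 > Beatrix 50 > Carol 35 > Lars 20.
Sofia wins with the top bid and pays the second-highest, 50.
Surplus = 140 − 50 = 90.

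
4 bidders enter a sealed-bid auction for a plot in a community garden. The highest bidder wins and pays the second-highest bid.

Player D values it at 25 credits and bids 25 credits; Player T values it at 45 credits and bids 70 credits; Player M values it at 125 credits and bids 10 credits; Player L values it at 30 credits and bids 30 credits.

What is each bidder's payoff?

Payoffs: Player D 0 credits, Player T 15 credits, Player M 0 credits, Player L 0 credits.

Sorted high to low: Player T 70 credits; Player L 30 credits; Player D 25 credits; Player M 10 credits.
Player T has the top bid and wins; the price is the second-highest bid, 30 credits.
Player T's payoff = 45 credits − 30 credits = 15 credits. All other bidders lose, so their payoff is 0.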